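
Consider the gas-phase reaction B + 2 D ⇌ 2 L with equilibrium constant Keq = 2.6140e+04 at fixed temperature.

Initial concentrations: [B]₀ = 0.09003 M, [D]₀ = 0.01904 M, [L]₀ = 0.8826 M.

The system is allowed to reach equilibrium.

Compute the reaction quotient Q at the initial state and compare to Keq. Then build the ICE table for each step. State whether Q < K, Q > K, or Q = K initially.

Q₀ = 2.3867e+04; Q < K (proceeds forward)

Q₀ = 2.3867e+04 vs Keq = 2.6140e+04 ⇒ Q<K, forward
Step 1:
                    B           D           L
  Initial     0.09003     0.01904      0.8826
  Change  -3.9504e-04 -7.9008e-04  7.9008e-04
  Equil       0.08963     0.01825      0.8834
  solve Keq expr → x = 3.9504e-04; check Q = 2.6140e+04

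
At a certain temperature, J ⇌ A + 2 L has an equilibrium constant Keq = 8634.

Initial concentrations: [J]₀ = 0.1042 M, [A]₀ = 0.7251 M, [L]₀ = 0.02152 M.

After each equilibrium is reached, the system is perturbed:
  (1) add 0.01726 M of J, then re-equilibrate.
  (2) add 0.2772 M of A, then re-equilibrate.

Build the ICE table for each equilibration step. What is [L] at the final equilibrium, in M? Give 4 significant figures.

Q₀ = 0.003223 vs Keq = 8634 ⇒ Q<K, forward
Step 1:
                   J          A          L
  init        0.1042     0.7251    0.02152
  Δ          -0.1042     0.1042     0.2084
  eq      5.0771e-06     0.8293     0.2299
  solve Keq expr → x = 0.1042; check Q = 8634
Then add 0.01726 M of J.
Step 2:
                   J          A          L
  init       0.01727     0.8293     0.2299
  Δ         -0.01726    0.01726    0.03452
  eq      6.8557e-06     0.8466     0.2644
  solve Keq expr → x = 0.01726; check Q = 8634
Then add 0.2772 M of A.
Step 3:
                   J          A          L
  init    6.8557e-06      1.124     0.2644
  Δ       2.2445e-06 -2.2445e-06 -4.4891e-06
  eq      9.1002e-06      1.124     0.2644
  solve Keq expr → x = -2.2445e-06; check Q = 8634

[L]_eq = 0.2644 M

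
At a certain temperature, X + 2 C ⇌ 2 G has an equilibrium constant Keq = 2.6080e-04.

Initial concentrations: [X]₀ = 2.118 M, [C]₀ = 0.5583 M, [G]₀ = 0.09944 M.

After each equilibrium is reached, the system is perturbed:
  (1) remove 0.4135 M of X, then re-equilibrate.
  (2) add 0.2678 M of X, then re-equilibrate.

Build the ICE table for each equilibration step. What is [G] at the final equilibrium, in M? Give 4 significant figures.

[G]_eq = 0.01474 M

Q₀ = 0.01498 vs Keq = 2.6080e-04 ⇒ Q>K, reverse
Step 1:
                  X         C         G
  init        2.118    0.5583   0.09944
  Δ          0.0421   0.08419  -0.08419
  eq           2.16    0.6425   0.01525
  solve Keq expr → x = -0.0421; check Q = 2.6080e-04
Then remove 0.4135 M of X.
Step 2:
                  X         C         G
  init        1.747    0.6425   0.01525
  Δ       7.5102e-04  0.001502 -0.001502
  eq          1.747     0.644   0.01375
  solve Keq expr → x = -7.5102e-04; check Q = 2.6080e-04
Then add 0.2678 M of X.
Step 3:
                  X         C         G
  init        2.015     0.644   0.01375
  Δ       -4.9570e-04 -9.9140e-04 9.9140e-04
  eq          2.015     0.643   0.01474
  solve Keq expr → x = 4.9570e-04; check Q = 2.6080e-04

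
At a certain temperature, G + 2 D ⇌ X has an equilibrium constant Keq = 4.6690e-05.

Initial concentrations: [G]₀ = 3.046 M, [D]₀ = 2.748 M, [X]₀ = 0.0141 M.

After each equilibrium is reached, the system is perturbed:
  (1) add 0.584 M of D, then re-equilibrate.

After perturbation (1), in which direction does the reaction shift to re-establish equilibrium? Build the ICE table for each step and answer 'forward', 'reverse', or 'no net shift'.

Q₀ = 6.1299e-04 vs Keq = 4.6690e-05 ⇒ Q>K, reverse
Step 1:
                  G         D         X
  init        3.046     2.748    0.0141
  Δ           0.013     0.026    -0.013
  eq          3.059     2.774  0.001099
  solve Keq expr → x = -0.013; check Q = 4.6690e-05
Then add 0.584 M of D.
Step 2:
                  G         D         X
  init        3.059     3.358  0.001099
  Δ       -5.1022e-04  -0.00102 5.1022e-04
  eq          3.058     3.357  0.001609
  solve Keq expr → x = 5.1022e-04; check Q = 4.6690e-05

Direction: forward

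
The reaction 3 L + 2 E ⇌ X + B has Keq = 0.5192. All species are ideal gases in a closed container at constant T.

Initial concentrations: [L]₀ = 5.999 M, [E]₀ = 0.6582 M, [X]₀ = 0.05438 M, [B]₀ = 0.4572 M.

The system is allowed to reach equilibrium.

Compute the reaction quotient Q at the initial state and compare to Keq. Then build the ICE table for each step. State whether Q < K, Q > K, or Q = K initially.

Q₀ = 2.6582e-04 vs Keq = 0.5192 ⇒ Q<K, forward
Step 1:
                   L          E          X          B
  init         5.999     0.6582    0.05438     0.4572
  Δ          -0.8942    -0.5961     0.2981     0.2981
  eq           5.105    0.06208     0.3524     0.7553
  solve Keq expr → x = 0.2981; check Q = 0.5192

Q₀ = 2.6582e-04; Q < K (proceeds forward)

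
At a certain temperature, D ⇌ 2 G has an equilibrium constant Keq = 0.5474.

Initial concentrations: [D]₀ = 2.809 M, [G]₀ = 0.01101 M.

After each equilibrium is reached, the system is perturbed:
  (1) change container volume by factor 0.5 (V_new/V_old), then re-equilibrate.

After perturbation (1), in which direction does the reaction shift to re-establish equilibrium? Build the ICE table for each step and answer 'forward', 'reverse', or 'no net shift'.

Direction: reverse

Q₀ = 4.3154e-05 vs Keq = 0.5474 ⇒ Q<K, forward
Step 1:
                   D          G
  init         2.809    0.01101
  Δ          -0.5504      1.101
  eq           2.259      1.112
  solve Keq expr → x = 0.5504; check Q = 0.5474
Then change container volume by factor 0.5 (V_new/V_old).
Step 2:
                   D          G
  init         4.517      2.224
  Δ              0.3       -0.6
  eq           4.817      1.624
  solve Keq expr → x = -0.3; check Q = 0.5474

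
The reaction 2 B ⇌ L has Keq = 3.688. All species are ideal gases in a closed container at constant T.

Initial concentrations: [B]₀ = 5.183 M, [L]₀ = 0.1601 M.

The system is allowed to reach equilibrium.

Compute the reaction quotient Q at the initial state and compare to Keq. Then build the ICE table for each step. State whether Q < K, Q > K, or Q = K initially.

Q₀ = 0.00596 vs Keq = 3.688 ⇒ Q<K, forward
Step 1:
                  B         L
  I           5.183    0.1601
  C          -4.384     2.192
  E          0.7986     2.352
  solve Keq expr → x = 2.192; check Q = 3.688

Q₀ = 0.00596; Q < K (proceeds forward)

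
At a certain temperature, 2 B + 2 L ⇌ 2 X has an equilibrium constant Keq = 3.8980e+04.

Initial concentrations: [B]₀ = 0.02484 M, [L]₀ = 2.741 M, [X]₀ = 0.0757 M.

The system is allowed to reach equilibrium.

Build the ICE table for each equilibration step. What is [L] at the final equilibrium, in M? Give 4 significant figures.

[L]_eq = 2.716 M

Q₀ = 1.236 vs Keq = 3.8980e+04 ⇒ Q<K, forward
Step 1:
                    B           L           X
  I           0.02484       2.741      0.0757
  C          -0.02465    -0.02465     0.02465
  E        1.8712e-04       2.716      0.1004
  solve Keq expr → x = 0.01233; check Q = 3.8980e+04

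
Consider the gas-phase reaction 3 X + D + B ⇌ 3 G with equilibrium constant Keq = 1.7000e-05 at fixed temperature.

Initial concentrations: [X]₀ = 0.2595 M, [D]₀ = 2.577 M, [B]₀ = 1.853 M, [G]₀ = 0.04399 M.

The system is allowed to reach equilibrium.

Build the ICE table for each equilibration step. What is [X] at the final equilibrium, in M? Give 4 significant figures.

Q₀ = 0.00102 vs Keq = 1.7000e-05 ⇒ Q>K, reverse
Step 1:
                   X          D          B          G
  init        0.2595      2.577      1.853    0.04399
  Δ          0.03136    0.01045    0.01045   -0.03136
  eq          0.2909      2.587      1.863    0.01263
  solve Keq expr → x = -0.01045; check Q = 1.7000e-05

[X]_eq = 0.2909 M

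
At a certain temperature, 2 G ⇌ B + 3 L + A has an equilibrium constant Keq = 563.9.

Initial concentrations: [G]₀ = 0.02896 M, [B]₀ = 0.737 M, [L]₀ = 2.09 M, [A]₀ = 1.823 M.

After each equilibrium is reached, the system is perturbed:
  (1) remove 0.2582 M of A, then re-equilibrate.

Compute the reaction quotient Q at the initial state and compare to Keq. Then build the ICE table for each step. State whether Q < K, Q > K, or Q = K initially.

Q₀ = 1.4625e+04 vs Keq = 563.9 ⇒ Q>K, reverse
Step 1:
                    G           B           L           A
  I           0.02896       0.737        2.09       1.823
  C           0.09721     -0.0486     -0.1458     -0.0486
  E            0.1262      0.6884       1.944       1.774
  solve Keq expr → x = -0.0486; check Q = 563.9
Then remove 0.2582 M of A.
Step 2:
                    G           B           L           A
  I            0.1262      0.6884       1.944       1.516
  C         -0.007968    0.003984     0.01195    0.003984
  E            0.1182      0.6924       1.956        1.52
  solve Keq expr → x = 0.003984; check Q = 563.9

Q₀ = 1.4625e+04; Q > K (proceeds reverse)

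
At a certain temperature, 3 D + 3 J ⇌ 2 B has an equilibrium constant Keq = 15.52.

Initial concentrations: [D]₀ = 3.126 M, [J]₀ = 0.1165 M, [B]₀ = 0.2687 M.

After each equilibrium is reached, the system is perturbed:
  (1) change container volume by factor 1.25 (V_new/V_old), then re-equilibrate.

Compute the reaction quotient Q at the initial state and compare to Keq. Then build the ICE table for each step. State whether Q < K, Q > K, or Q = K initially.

Q₀ = 1.495 vs Keq = 15.52 ⇒ Q<K, forward
Step 1:
                  D         J         B
  init        3.126    0.1165    0.2687
  Δ        -0.05708  -0.05708   0.03806
  eq          3.069   0.05942    0.3068
  solve Keq expr → x = 0.01903; check Q = 15.52
Then change container volume by factor 1.25 (V_new/V_old).
Step 2:
                  D         J         B
  init        2.455   0.04753    0.2454
  Δ         0.01442   0.01442 -0.009616
  eq           2.47   0.06196    0.2358
  solve Keq expr → x = -0.004808; check Q = 15.52

Q₀ = 1.495; Q < K (proceeds forward)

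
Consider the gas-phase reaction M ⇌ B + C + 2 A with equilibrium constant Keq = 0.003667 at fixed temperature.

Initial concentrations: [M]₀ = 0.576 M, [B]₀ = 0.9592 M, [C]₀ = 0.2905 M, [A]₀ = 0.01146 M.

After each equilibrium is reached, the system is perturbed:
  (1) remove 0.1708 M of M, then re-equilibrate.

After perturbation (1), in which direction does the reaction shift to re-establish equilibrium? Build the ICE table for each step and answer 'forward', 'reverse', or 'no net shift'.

Q₀ = 6.3533e-05 vs Keq = 0.003667 ⇒ Q<K, forward
Step 1:
                    M           B           C           A
  init          0.576      0.9592      0.2905     0.01146
  Δ          -0.03358     0.03358     0.03358     0.06717
  eq           0.5424      0.9928      0.3241     0.07863
  solve Keq expr → x = 0.03358; check Q = 0.003667
Then remove 0.1708 M of M.
Step 2:
                    M           B           C           A
  init         0.3716      0.9928      0.3241     0.07863
  Δ          0.006093   -0.006093   -0.006093    -0.01219
  eq           0.3777      0.9867       0.318     0.06644
  solve Keq expr → x = -0.006093; check Q = 0.003667

Direction: reverse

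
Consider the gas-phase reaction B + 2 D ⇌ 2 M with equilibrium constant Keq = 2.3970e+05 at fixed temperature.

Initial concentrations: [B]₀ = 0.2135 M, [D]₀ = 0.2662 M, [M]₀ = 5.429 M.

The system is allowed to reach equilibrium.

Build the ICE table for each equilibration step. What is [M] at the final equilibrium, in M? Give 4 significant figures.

[M]_eq = 5.658 M

Q₀ = 1948 vs Keq = 2.3970e+05 ⇒ Q<K, forward
Step 1:
                    B           D           M
  init         0.2135      0.2662       5.429
  Δ           -0.1147     -0.2294      0.2294
  eq          0.09879     0.03677       5.658
  solve Keq expr → x = 0.1147; check Q = 2.3970e+05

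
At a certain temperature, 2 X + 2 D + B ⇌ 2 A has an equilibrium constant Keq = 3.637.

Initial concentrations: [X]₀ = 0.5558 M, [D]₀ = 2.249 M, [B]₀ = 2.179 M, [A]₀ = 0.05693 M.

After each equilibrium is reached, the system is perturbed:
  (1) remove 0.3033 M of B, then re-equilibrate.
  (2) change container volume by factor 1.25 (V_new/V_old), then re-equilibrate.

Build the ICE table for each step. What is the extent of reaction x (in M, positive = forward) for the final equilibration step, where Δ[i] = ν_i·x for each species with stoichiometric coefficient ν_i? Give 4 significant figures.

x = -0.01266 M

Q₀ = 9.5194e-04 vs Keq = 3.637 ⇒ Q<K, forward
Step 1:
                    X           D           B           A
  I            0.5558       2.249       2.179     0.05693
  C           -0.4501     -0.4501      -0.225      0.4501
  E            0.1057       1.799       1.954       0.507
  solve Keq expr → x = 0.225; check Q = 3.637
Then remove 0.3033 M of B.
Step 2:
                    X           D           B           A
  I            0.1057       1.799       1.651       0.507
  C           0.00712     0.00712     0.00356    -0.00712
  E            0.1128       1.806       1.654      0.4999
  solve Keq expr → x = -0.00356; check Q = 3.637
Then change container volume by factor 1.25 (V_new/V_old).
Step 3:
                    X           D           B           A
  I           0.09027       1.445       1.323      0.3999
  C           0.02532     0.02532     0.01266    -0.02532
  E            0.1156        1.47       1.336      0.3746
  solve Keq expr → x = -0.01266; check Q = 3.637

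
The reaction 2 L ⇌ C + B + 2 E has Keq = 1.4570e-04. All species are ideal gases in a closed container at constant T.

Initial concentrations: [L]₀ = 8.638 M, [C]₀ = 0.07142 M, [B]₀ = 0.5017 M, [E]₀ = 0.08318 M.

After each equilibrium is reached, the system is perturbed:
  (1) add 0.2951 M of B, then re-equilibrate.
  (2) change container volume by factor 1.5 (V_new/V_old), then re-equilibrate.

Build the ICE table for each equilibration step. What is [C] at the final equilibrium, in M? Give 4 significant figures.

[C]_eq = 0.136 M

Q₀ = 3.3226e-06 vs Keq = 1.4570e-04 ⇒ Q<K, forward
Step 1:
                  L         C         B         E
  init        8.638   0.07142    0.5017   0.08318
  Δ         -0.2212    0.1106    0.1106    0.2212
  eq          8.417     0.182    0.6123    0.3043
  solve Keq expr → x = 0.1106; check Q = 1.4570e-04
Then add 0.2951 M of B.
Step 2:
                  L         C         B         E
  init        8.417     0.182    0.9074    0.3043
  Δ         0.03678  -0.01839  -0.01839  -0.03678
  eq          8.454    0.1636     0.889    0.2676
  solve Keq expr → x = -0.01839; check Q = 1.4570e-04
Then change container volume by factor 1.5 (V_new/V_old).
Step 3:
                  L         C         B         E
  init        5.636    0.1091    0.5927    0.1784
  Δ        -0.05378   0.02689   0.02689   0.05378
  eq          5.582     0.136    0.6195    0.2322
  solve Keq expr → x = 0.02689; check Q = 1.4570e-04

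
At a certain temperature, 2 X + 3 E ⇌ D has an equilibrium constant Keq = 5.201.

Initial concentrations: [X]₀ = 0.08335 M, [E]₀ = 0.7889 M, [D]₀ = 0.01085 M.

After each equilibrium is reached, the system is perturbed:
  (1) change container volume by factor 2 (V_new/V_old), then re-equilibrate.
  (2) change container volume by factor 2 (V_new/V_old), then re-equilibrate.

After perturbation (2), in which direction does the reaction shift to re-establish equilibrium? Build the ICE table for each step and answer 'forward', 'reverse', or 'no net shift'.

Direction: reverse

Q₀ = 3.181 vs Keq = 5.201 ⇒ Q<K, forward
Step 1:
                    X           E           D
  init        0.08335      0.7889     0.01085
  Δ         -0.006947    -0.01042    0.003474
  eq           0.0764      0.7785     0.01432
  solve Keq expr → x = 0.003474; check Q = 5.201
Then change container volume by factor 2 (V_new/V_old).
Step 2:
                    X           E           D
  init         0.0382      0.3892    0.007162
  Δ           0.01251     0.01876   -0.006253
  eq          0.05071       0.408  9.0830e-04
  solve Keq expr → x = -0.006253; check Q = 5.201
Then change container volume by factor 2 (V_new/V_old).
Step 3:
                    X           E           D
  init        0.02535       0.204  4.5415e-04
  Δ        8.4653e-04     0.00127 -4.2327e-04
  eq           0.0262      0.2053  3.0881e-05
  solve Keq expr → x = -4.2327e-04; check Q = 5.201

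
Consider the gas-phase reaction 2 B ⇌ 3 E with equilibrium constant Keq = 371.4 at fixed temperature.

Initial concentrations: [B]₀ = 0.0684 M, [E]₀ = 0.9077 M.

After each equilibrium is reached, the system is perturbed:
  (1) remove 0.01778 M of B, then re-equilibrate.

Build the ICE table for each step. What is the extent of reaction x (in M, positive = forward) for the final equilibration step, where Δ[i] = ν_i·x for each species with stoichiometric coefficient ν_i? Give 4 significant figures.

Q₀ = 159.9 vs Keq = 371.4 ⇒ Q<K, forward
Step 1:
                    B           E
  Initial      0.0684      0.9077
  Change     -0.02115     0.03173
  Equil       0.04725      0.9394
  solve Keq expr → x = 0.01058; check Q = 371.4
Then remove 0.01778 M of B.
Step 2:
                    B           E
  Initial     0.02947      0.9394
  Change      0.01598    -0.02397
  Equil       0.04545      0.9155
  solve Keq expr → x = -0.007991; check Q = 371.4

x = -0.007991 M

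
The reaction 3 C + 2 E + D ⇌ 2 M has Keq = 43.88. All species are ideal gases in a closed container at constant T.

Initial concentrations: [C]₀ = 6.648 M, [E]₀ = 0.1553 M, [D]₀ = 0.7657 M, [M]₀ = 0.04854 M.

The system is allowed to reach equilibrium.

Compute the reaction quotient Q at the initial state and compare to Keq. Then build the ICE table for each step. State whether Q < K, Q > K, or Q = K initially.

Q₀ = 4.3424e-04 vs Keq = 43.88 ⇒ Q<K, forward
Step 1:
                  C         E         D         M
  init        6.648    0.1553    0.7657   0.04854
  Δ         -0.2296    -0.153  -0.07652     0.153
  eq          6.418  0.002254    0.6892    0.2016
  solve Keq expr → x = 0.07652; check Q = 43.88

Q₀ = 4.3424e-04; Q < K (proceeds forward)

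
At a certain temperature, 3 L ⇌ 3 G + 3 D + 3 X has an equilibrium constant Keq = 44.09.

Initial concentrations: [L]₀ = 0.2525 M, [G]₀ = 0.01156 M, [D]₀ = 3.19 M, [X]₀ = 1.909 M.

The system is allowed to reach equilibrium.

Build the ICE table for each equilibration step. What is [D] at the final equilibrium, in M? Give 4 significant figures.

[D]_eq = 3.271 M

Q₀ = 0.02167 vs Keq = 44.09 ⇒ Q<K, forward
Step 1:
                    L           G           D           X
  Initial      0.2525     0.01156        3.19       1.909
  Change     -0.08132     0.08132     0.08132     0.08132
  Equil        0.1712     0.09288       3.271        1.99
  solve Keq expr → x = 0.02711; check Q = 44.09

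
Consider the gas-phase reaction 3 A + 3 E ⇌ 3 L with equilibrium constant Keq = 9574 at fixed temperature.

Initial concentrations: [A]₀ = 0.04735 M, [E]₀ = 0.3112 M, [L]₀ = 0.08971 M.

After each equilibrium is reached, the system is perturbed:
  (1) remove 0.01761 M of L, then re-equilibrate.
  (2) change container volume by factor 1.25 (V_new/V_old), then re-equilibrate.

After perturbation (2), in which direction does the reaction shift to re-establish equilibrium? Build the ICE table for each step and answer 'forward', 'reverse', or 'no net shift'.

Direction: reverse

Q₀ = 225.7 vs Keq = 9574 ⇒ Q<K, forward
Step 1:
                   A          E          L
  I          0.04735     0.3112    0.08971
  C         -0.02782   -0.02782    0.02782
  E          0.01953     0.2834     0.1175
  solve Keq expr → x = 0.009273; check Q = 9574
Then remove 0.01761 M of L.
Step 2:
                   A          E          L
  I          0.01953     0.2834    0.09992
  C        -0.002386  -0.002386   0.002386
  E          0.01715      0.281     0.1023
  solve Keq expr → x = 7.9524e-04; check Q = 9574
Then change container volume by factor 1.25 (V_new/V_old).
Step 3:
                   A          E          L
  I          0.01372     0.2248    0.08184
  C         0.002674   0.002674  -0.002674
  E          0.01639     0.2275    0.07917
  solve Keq expr → x = -8.9134e-04; check Q = 9574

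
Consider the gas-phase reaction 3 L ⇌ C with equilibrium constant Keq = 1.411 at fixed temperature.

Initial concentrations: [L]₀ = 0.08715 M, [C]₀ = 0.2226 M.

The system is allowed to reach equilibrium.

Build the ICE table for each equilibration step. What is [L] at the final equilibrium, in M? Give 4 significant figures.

Q₀ = 336.3 vs Keq = 1.411 ⇒ Q>K, reverse
Step 1:
                    L           C
  I           0.08715      0.2226
  C            0.3394     -0.1131
  E            0.4265      0.1095
  solve Keq expr → x = -0.1131; check Q = 1.411

[L]_eq = 0.4265 M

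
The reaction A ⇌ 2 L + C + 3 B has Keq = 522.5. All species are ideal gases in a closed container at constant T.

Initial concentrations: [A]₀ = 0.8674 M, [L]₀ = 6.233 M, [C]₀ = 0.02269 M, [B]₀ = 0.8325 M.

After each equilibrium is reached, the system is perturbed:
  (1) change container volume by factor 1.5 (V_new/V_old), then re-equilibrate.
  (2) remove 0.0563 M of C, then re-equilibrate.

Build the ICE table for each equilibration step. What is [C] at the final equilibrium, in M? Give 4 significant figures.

[C]_eq = 0.404 M

Q₀ = 0.5864 vs Keq = 522.5 ⇒ Q<K, forward
Step 1:
                  A         L         C         B
  Initial    0.8674     6.233   0.02269    0.8325
  Change    -0.4352    0.8704    0.4352     1.306
  Equil      0.4322     7.103    0.4579     2.138
  solve Keq expr → x = 0.4352; check Q = 522.5
Then change container volume by factor 1.5 (V_new/V_old).
Step 2:
                  A         L         C         B
  Initial    0.2881     4.736    0.3053     1.425
  Change    -0.1464    0.2928    0.1464    0.4393
  Equil      0.1417     5.028    0.4517     1.865
  solve Keq expr → x = 0.1464; check Q = 522.5
Then remove 0.0563 M of C.
Step 3:
                  A         L         C         B
  Initial    0.1417     5.028    0.3954     1.865
  Change  -0.008661   0.01732  0.008661   0.02598
  Equil      0.1331     5.046     0.404     1.891
  solve Keq expr → x = 0.008661; check Q = 522.5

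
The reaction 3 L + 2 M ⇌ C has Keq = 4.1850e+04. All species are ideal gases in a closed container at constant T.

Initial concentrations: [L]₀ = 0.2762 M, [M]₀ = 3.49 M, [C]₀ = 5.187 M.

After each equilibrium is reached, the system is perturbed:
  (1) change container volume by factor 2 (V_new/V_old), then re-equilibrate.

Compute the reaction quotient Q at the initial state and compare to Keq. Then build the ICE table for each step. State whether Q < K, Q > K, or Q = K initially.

Q₀ = 20.21 vs Keq = 4.1850e+04 ⇒ Q<K, forward
Step 1:
                  L         M         C
  I          0.2762      3.49     5.187
  C         -0.2537   -0.1691   0.08456
  E         0.02252     3.321     5.272
  solve Keq expr → x = 0.08456; check Q = 4.1850e+04
Then change container volume by factor 2 (V_new/V_old).
Step 2:
                  L         M         C
  I         0.01126      1.66     2.636
  C         0.01697   0.01131 -0.005655
  E         0.02823     1.672      2.63
  solve Keq expr → x = -0.005655; check Q = 4.1850e+04

Q₀ = 20.21; Q < K (proceeds forward)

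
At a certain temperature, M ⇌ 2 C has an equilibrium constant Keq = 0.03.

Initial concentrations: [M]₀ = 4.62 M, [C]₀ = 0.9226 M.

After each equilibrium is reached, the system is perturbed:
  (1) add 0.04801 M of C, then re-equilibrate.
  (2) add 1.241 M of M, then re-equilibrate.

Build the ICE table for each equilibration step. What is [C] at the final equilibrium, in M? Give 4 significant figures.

Q₀ = 0.1842 vs Keq = 0.03 ⇒ Q>K, reverse
Step 1:
                    M           C
  I              4.62      0.9226
  C            0.2698     -0.5396
  E              4.89       0.383
  solve Keq expr → x = -0.2698; check Q = 0.03
Then add 0.04801 M of C.
Step 2:
                    M           C
  I              4.89       0.431
  C           0.02354    -0.04709
  E             4.913      0.3839
  solve Keq expr → x = -0.02354; check Q = 0.03
Then add 1.241 M of M.
Step 3:
                    M           C
  I             6.154      0.3839
  C          -0.02249     0.04497
  E             6.132      0.4289
  solve Keq expr → x = 0.02249; check Q = 0.03

[C]_eq = 0.4289 M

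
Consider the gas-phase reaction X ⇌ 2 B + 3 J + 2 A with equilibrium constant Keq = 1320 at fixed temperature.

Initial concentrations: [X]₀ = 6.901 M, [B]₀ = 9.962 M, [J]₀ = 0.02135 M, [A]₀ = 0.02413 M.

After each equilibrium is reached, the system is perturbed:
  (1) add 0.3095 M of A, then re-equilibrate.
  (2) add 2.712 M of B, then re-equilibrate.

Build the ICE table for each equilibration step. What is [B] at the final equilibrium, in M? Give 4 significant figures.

[B]_eq = 14.18 M

Q₀ = 8.1487e-08 vs Keq = 1320 ⇒ Q<K, forward
Step 1:
                  X         B         J         A
  I           6.901     9.962   0.02135   0.02413
  C          -0.874     1.748     2.622     1.748
  E           6.027     11.71     2.643     1.772
  solve Keq expr → x = 0.874; check Q = 1320
Then add 0.3095 M of A.
Step 2:
                  X         B         J         A
  I           6.027     11.71     2.643     2.082
  C         0.05371   -0.1074   -0.1611   -0.1074
  E           6.081      11.6     2.482     1.974
  solve Keq expr → x = -0.05371; check Q = 1320
Then add 2.712 M of B.
Step 3:
                  X         B         J         A
  I           6.081     14.31     2.482     1.974
  C         0.06646   -0.1329   -0.1994   -0.1329
  E           6.147     14.18     2.283     1.841
  solve Keq expr → x = -0.06646; check Q = 1320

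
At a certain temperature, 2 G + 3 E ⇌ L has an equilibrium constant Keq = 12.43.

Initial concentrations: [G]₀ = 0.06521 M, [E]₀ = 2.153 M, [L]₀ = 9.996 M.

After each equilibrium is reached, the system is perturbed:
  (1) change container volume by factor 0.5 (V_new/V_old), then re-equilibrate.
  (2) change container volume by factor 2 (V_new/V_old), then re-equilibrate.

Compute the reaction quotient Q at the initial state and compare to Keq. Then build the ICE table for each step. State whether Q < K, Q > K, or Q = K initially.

Q₀ = 235.5 vs Keq = 12.43 ⇒ Q>K, reverse
Step 1:
                   G          E          L
  Initial    0.06521      2.153      9.996
  Change      0.1731     0.2596   -0.08653
  Equil       0.2383      2.413      9.909
  solve Keq expr → x = -0.08653; check Q = 12.43
Then change container volume by factor 0.5 (V_new/V_old).
Step 2:
                   G          E          L
  Initial     0.4765      4.825      19.82
  Change     -0.3354    -0.5031     0.1677
  Equil       0.1411      4.322      19.99
  solve Keq expr → x = 0.1677; check Q = 12.43
Then change container volume by factor 2 (V_new/V_old).
Step 3:
                   G          E          L
  Initial    0.07056      2.161      9.993
  Change      0.1677     0.2516   -0.08385
  Equil       0.2383      2.413      9.909
  solve Keq expr → x = -0.08385; check Q = 12.43

Q₀ = 235.5; Q > K (proceeds reverse)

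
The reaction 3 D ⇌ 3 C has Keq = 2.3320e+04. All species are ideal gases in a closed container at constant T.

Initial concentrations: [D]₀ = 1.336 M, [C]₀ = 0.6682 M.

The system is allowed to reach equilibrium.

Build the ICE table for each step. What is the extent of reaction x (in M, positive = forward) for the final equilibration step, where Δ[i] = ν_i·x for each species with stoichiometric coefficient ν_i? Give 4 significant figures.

Q₀ = 0.1251 vs Keq = 2.3320e+04 ⇒ Q<K, forward
Step 1:
                  D         C
  I           1.336    0.6682
  C          -1.268     1.268
  E         0.06778     1.936
  solve Keq expr → x = 0.4227; check Q = 2.3320e+04

x = 0.4227 M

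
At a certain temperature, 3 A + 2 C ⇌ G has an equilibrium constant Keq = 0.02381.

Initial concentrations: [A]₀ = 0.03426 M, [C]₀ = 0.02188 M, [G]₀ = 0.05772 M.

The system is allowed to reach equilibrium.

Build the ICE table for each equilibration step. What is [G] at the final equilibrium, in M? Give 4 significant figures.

[G]_eq = 4.0055e-06 M

Q₀ = 2.9983e+06 vs Keq = 0.02381 ⇒ Q>K, reverse
Step 1:
                  A         C         G
  Initial   0.03426   0.02188   0.05772
  Change     0.1731    0.1154  -0.05772
  Equil      0.2074    0.1373 4.0055e-06
  solve Keq expr → x = -0.05772; check Q = 0.02381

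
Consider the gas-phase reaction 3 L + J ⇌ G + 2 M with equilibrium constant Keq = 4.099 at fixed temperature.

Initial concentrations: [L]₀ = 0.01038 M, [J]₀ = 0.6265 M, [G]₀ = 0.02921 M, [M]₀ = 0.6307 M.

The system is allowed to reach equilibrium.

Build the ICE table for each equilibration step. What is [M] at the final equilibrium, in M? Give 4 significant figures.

[M]_eq = 0.5816 M

Q₀ = 1.6583e+04 vs Keq = 4.099 ⇒ Q>K, reverse
Step 1:
                  L         J         G         M
  I         0.01038    0.6265   0.02921    0.6307
  C         0.07361   0.02454  -0.02454  -0.04907
  E         0.08399     0.651  0.004674    0.5816
  solve Keq expr → x = -0.02454; check Q = 4.099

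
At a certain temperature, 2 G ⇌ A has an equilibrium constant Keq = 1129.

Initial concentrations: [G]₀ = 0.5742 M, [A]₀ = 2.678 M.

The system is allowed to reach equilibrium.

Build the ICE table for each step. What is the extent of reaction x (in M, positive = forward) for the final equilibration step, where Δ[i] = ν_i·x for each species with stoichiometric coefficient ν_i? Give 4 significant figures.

x = 0.2616 M

Q₀ = 8.122 vs Keq = 1129 ⇒ Q<K, forward
Step 1:
                    G           A
  I            0.5742       2.678
  C           -0.5232      0.2616
  E           0.05103        2.94
  solve Keq expr → x = 0.2616; check Q = 1129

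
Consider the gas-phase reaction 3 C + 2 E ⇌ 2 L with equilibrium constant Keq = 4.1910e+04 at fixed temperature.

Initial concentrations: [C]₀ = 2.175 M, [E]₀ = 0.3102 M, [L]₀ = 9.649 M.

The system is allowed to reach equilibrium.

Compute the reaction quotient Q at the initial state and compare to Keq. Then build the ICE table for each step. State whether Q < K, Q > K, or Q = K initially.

Q₀ = 94.04; Q < K (proceeds forward)

Q₀ = 94.04 vs Keq = 4.1910e+04 ⇒ Q<K, forward
Step 1:
                   C          E          L
  I            2.175     0.3102      9.649
  C          -0.4336    -0.2891     0.2891
  E            1.741    0.02113      9.938
  solve Keq expr → x = 0.1445; check Q = 4.1910e+04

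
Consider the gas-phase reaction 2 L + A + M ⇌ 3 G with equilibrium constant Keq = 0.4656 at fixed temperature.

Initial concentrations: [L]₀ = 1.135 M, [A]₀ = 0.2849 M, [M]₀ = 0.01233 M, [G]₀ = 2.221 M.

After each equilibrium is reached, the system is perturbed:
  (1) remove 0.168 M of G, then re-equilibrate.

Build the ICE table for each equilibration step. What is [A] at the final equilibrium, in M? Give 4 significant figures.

Q₀ = 2421 vs Keq = 0.4656 ⇒ Q>K, reverse
Step 1:
                   L          A          M          G
  Initial      1.135     0.2849    0.01233      2.221
  Change      0.9011     0.4505     0.4505     -1.352
  Equil        2.036     0.7354     0.4629     0.8694
  solve Keq expr → x = -0.4505; check Q = 0.4656
Then remove 0.168 M of G.
Step 2:
                   L          A          M          G
  Initial      2.036     0.7354     0.4629     0.7014
  Change    -0.07335   -0.03667   -0.03667       0.11
  Equil        1.963     0.6988     0.4262     0.8114
  solve Keq expr → x = 0.03667; check Q = 0.4656

[A]_eq = 0.6988 M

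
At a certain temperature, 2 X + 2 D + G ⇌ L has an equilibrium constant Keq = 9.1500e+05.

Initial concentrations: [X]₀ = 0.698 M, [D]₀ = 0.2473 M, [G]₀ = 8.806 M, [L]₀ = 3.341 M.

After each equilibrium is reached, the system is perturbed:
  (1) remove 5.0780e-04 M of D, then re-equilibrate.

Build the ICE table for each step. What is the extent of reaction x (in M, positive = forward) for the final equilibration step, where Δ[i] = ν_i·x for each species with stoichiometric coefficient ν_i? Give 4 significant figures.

Q₀ = 12.73 vs Keq = 9.1500e+05 ⇒ Q<K, forward
Step 1:
                   X          D          G          L
  Initial      0.698     0.2473      8.806      3.341
  Change     -0.2458    -0.2458    -0.1229     0.1229
  Equil       0.4522    0.00146      8.683      3.464
  solve Keq expr → x = 0.1229; check Q = 9.1500e+05
Then remove 5.0780e-04 M of D.
Step 2:
                   X          D          G          L
  Initial     0.4522 9.5251e-04      8.683      3.464
  Change  5.0609e-04 5.0609e-04 2.5305e-04 -2.5305e-04
  Equil       0.4527   0.001459      8.683      3.464
  solve Keq expr → x = -2.5305e-04; check Q = 9.1500e+05

x = -2.5305e-04 M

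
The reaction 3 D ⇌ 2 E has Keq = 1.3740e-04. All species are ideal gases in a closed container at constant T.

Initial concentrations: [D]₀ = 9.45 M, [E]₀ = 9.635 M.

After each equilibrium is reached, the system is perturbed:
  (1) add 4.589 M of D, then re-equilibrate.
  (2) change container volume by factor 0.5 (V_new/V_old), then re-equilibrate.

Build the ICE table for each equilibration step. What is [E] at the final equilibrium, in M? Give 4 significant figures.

Q₀ = 0.11 vs Keq = 1.3740e-04 ⇒ Q>K, reverse
Step 1:
                  D         E
  I            9.45     9.635
  C           12.63    -8.419
  E           22.08     1.216
  solve Keq expr → x = -4.209; check Q = 1.3740e-04
Then add 4.589 M of D.
Step 2:
                  D         E
  I           26.67     1.216
  C          -0.526    0.3507
  E           26.14     1.567
  solve Keq expr → x = 0.1753; check Q = 1.3740e-04
Then change container volume by factor 0.5 (V_new/V_old).
Step 3:
                  D         E
  I           52.28     3.133
  C          -1.637     1.091
  E           50.65     4.225
  solve Keq expr → x = 0.5457; check Q = 1.3740e-04

[E]_eq = 4.225 M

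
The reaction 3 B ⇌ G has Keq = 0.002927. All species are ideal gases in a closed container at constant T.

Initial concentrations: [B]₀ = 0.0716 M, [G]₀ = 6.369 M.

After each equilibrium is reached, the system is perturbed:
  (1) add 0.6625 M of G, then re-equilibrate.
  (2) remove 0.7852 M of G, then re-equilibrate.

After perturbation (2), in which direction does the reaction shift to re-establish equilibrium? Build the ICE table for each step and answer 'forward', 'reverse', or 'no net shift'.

Direction: forward

Q₀ = 1.7351e+04 vs Keq = 0.002927 ⇒ Q>K, reverse
Step 1:
                  B         G
  I          0.0716     6.369
  C           10.04    -3.346
  E           10.11     3.023
  solve Keq expr → x = -3.346; check Q = 0.002927
Then add 0.6625 M of G.
Step 2:
                  B         G
  I           10.11     3.686
  C          0.5186   -0.1729
  E           10.63     3.513
  solve Keq expr → x = -0.1729; check Q = 0.002927
Then remove 0.7852 M of G.
Step 3:
                  B         G
  I           10.63     2.728
  C         -0.6191    0.2064
  E           10.01     2.934
  solve Keq expr → x = 0.2064; check Q = 0.002927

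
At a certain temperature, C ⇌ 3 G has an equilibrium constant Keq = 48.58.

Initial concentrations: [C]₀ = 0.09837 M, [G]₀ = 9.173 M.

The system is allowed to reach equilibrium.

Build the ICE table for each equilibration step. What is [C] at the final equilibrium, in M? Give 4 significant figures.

Q₀ = 7846 vs Keq = 48.58 ⇒ Q>K, reverse
Step 1:
                   C          G
  Initial    0.09837      9.173
  Change       1.605     -4.815
  Equil        1.703      4.358
  solve Keq expr → x = -1.605; check Q = 48.58

[C]_eq = 1.703 M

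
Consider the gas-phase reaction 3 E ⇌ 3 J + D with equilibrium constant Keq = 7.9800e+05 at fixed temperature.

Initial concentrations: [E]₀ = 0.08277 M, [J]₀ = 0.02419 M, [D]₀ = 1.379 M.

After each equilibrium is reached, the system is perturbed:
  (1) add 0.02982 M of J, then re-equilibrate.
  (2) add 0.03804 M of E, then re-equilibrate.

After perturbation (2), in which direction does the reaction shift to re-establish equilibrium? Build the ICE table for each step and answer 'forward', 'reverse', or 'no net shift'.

Direction: forward

Q₀ = 0.03442 vs Keq = 7.9800e+05 ⇒ Q<K, forward
Step 1:
                    E           J           D
  I           0.08277     0.02419       1.379
  C          -0.08149     0.08149     0.02716
  E          0.001276      0.1057       1.406
  solve Keq expr → x = 0.02716; check Q = 7.9800e+05
Then add 0.02982 M of J.
Step 2:
                    E           J           D
  I          0.001276      0.1355       1.406
  C        3.5584e-04 -3.5584e-04 -1.1861e-04
  E          0.001632      0.1351       1.406
  solve Keq expr → x = -1.1861e-04; check Q = 7.9800e+05
Then add 0.03804 M of E.
Step 3:
                    E           J           D
  I           0.03967      0.1351       1.406
  C          -0.03758     0.03758     0.01253
  E          0.002092      0.1727       1.419
  solve Keq expr → x = 0.01253; check Q = 7.9800e+05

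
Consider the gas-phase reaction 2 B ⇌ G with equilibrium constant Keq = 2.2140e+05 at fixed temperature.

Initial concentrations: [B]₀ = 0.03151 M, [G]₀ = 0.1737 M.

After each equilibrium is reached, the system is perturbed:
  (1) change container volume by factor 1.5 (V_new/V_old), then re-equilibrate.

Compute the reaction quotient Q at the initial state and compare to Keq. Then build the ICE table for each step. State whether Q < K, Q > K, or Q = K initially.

Q₀ = 174.9; Q < K (proceeds forward)

Q₀ = 174.9 vs Keq = 2.2140e+05 ⇒ Q<K, forward
Step 1:
                   B          G
  Initial    0.03151     0.1737
  Change    -0.03059    0.01529
  Equil   9.2392e-04      0.189
  solve Keq expr → x = 0.01529; check Q = 2.2140e+05
Then change container volume by factor 1.5 (V_new/V_old).
Step 2:
                   B          G
  Initial 6.1595e-04      0.126
  Change  1.3822e-04 -6.9112e-05
  Equil   7.5417e-04     0.1259
  solve Keq expr → x = -6.9112e-05; check Q = 2.2140e+05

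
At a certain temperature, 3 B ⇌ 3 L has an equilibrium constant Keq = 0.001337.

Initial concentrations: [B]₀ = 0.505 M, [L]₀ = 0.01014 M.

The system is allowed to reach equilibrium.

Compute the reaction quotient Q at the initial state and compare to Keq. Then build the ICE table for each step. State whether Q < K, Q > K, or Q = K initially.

Q₀ = 8.0954e-06; Q < K (proceeds forward)

Q₀ = 8.0954e-06 vs Keq = 0.001337 ⇒ Q<K, forward
Step 1:
                    B           L
  I             0.505     0.01014
  C          -0.04098     0.04098
  E             0.464     0.05112
  solve Keq expr → x = 0.01366; check Q = 0.001337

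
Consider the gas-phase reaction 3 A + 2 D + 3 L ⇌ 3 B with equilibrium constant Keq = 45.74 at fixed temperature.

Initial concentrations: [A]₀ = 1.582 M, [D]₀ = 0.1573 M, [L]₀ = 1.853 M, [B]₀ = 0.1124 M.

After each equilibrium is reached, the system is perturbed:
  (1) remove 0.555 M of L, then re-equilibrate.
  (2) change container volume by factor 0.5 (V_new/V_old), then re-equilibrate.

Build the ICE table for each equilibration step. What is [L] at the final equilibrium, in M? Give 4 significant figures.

Q₀ = 0.002278 vs Keq = 45.74 ⇒ Q<K, forward
Step 1:
                   A          D          L          B
  init         1.582     0.1573      1.853     0.1124
  Δ          -0.2229    -0.1486    -0.2229     0.2229
  eq           1.359   0.008705       1.63     0.3353
  solve Keq expr → x = 0.0743; check Q = 45.74
Then remove 0.555 M of L.
Step 2:
                   A          D          L          B
  init         1.359   0.008705      1.075     0.3353
  Δ         0.009713   0.006475   0.009713  -0.009713
  eq           1.369    0.01518      1.085     0.3256
  solve Keq expr → x = -0.003238; check Q = 45.74
Then change container volume by factor 0.5 (V_new/V_old).
Step 3:
                   A          D          L          B
  init         2.738    0.03036       2.17     0.6512
  Δ          -0.0364   -0.02427    -0.0364     0.0364
  eq           2.701   0.006094      2.133     0.6876
  solve Keq expr → x = 0.01213; check Q = 45.74

[L]_eq = 2.133 M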